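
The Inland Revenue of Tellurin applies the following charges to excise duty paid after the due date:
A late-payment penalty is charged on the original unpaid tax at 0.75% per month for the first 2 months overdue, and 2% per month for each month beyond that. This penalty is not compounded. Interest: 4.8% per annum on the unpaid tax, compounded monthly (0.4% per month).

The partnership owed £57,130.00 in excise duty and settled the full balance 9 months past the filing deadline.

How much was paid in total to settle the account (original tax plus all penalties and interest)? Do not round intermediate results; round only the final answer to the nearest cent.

Penalty, months 1–2: 2 × 0.75% × £57,130.00 = £856.95
Penalty, months 3–9: 7 × 2% × £57,130.00 = £7,998.20
Interest: £57,130.00 × ((1 + 0.004)^9 − 1) = £57,130.00 × 0.0365814… = £2,089.8959…
Total = £57,130.00 + £8,855.1500 + £2,089.8959… = £68,075.05

£68,075.05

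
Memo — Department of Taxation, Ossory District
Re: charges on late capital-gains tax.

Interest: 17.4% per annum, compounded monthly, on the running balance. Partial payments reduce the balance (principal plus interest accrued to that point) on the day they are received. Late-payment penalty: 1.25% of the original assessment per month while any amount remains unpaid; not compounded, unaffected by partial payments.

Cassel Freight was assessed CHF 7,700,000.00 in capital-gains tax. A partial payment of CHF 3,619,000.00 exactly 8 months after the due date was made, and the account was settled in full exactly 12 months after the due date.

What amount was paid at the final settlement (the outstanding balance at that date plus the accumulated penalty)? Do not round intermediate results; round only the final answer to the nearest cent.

Monthly rate = 17.4% ÷ 12 = 1.45%
Balance at month 8: CHF 7,700,000.0000 × (1 + 0.0145)^8 = CHF 8,639,868.5720…
After CHF 3,619,000.00 payment: CHF 8,639,868.5720… − CHF 3,619,000.00 = CHF 5,020,868.5720…
Balance at month 12: CHF 5,020,868.5720… × (1 + 0.0145)^4 = CHF 5,318,474.2238…
Penalty: 12 × 1.25% × CHF 7,700,000.00 = CHF 1,155,000.00
Final settlement = outstanding balance + penalty = CHF 5,318,474.2238… + CHF 1,155,000.00 = CHF 6,473,474.22

CHF 6,473,474.22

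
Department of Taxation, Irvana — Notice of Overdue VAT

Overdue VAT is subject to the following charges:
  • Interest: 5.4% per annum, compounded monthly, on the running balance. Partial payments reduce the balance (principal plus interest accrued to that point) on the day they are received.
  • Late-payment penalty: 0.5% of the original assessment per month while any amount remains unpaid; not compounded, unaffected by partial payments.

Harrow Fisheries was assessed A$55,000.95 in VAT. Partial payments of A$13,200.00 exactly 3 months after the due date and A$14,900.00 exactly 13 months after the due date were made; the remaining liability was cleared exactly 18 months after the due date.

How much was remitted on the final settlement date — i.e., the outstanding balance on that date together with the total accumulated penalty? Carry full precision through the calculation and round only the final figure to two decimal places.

A$35,222.78

Monthly rate = 5.4% ÷ 12 = 0.45%
Balance at month 3: A$55,000.9500 × (1 + 0.0045)^3 = A$55,746.8091…
After A$13,200.00 payment: A$55,746.8091… − A$13,200.00 = A$42,546.8091…
Balance at month 13: A$42,546.8091… × (1 + 0.0045)^10 = A$44,500.6553…
After A$14,900.00 payment: A$44,500.6553… − A$14,900.00 = A$29,600.6553…
Balance at month 18: A$29,600.6553… × (1 + 0.0045)^5 = A$30,272.6912…
Penalty: 18 × 0.5% × A$55,000.95 = A$4,950.09…
Final settlement = outstanding balance + penalty = A$30,272.6912… + A$4,950.09… = A$35,222.78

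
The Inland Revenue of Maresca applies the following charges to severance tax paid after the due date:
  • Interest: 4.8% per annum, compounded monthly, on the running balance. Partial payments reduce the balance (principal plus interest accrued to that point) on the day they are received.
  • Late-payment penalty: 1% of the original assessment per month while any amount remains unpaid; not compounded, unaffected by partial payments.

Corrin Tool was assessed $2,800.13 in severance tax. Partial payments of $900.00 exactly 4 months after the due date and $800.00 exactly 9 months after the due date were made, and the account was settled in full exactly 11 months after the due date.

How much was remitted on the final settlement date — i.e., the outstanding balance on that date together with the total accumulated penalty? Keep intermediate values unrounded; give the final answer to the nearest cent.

Monthly rate = 4.8% ÷ 12 = 0.4%
Balance at month 4: $2,800.1300 × (1 + 0.004)^4 = $2,845.2016…
After $900.00 payment: $2,845.2016… − $900.00 = $1,945.2016…
Balance at month 9: $1,945.2016… × (1 + 0.004)^5 = $1,984.4181…
After $800.00 payment: $1,984.4181… − $800.00 = $1,184.4181…
Balance at month 11: $1,184.4181… × (1 + 0.004)^2 = $1,193.9124…
Penalty: 11 × 1% × $2,800.13 = $308.01…
Final settlement = outstanding balance + penalty = $1,193.9124… + $308.01… = $1,501.93

$1,501.93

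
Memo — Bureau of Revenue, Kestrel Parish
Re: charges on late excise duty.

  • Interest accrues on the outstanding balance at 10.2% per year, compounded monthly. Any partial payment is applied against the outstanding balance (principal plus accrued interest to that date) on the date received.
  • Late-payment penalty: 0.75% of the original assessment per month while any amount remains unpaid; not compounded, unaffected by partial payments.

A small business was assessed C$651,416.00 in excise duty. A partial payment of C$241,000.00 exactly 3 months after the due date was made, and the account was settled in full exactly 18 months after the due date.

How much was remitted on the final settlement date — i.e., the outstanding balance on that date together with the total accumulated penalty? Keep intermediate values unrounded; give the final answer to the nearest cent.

C$572,936.94

Monthly rate = 10.2% ÷ 12 = 0.85%
Balance at month 3: C$651,416.0000 × (1 + 0.0085)^3 = C$668,168.7025…
After C$241,000.00 payment: C$668,168.7025… − C$241,000.00 = C$427,168.7025…
Balance at month 18: C$427,168.7025… × (1 + 0.0085)^15 = C$484,995.7845…
Penalty: 18 × 0.75% × C$651,416.00 = C$87,941.16
Final settlement = outstanding balance + penalty = C$484,995.7845… + C$87,941.16 = C$572,936.94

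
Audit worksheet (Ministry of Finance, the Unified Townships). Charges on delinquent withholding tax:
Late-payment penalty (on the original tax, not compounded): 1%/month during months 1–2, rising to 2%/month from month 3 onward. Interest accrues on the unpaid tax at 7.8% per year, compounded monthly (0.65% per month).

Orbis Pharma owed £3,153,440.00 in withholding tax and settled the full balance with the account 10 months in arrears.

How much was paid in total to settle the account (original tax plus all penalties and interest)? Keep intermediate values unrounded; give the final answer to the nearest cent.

£3,932,133.39

Penalty, months 1–2: 2 × 1% × £3,153,440.00 = £63,068.80
Penalty, months 3–10: 8 × 2% × £3,153,440.00 = £504,550.40
Interest: £3,153,440.00 × ((1 + 0.0065)^10 − 1) = £3,153,440.00 × 0.0669346… = £211,074.1908…
Total = £3,153,440.00 + £567,619.2000 + £211,074.1908… = £3,932,133.39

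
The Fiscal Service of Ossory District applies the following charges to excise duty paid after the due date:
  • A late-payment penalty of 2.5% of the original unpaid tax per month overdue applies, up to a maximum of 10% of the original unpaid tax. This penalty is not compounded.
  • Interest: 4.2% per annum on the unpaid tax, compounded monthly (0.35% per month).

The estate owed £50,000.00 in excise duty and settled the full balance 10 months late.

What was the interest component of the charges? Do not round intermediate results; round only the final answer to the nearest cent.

£1,777.82

Interest: £50,000.00 × ((1 + 0.0035)^10 − 1) = £50,000.00 × 0.0355564… = £1,777.8213…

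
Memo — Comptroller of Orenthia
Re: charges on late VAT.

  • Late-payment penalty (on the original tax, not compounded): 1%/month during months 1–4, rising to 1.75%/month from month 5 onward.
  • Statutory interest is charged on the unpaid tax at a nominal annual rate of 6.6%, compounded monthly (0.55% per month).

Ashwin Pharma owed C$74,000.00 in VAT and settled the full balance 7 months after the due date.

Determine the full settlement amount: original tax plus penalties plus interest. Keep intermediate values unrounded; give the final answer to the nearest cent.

C$83,741.44

Penalty, months 1–4: 4 × 1% × C$74,000.00 = C$2,960.00
Penalty, months 5–7: 3 × 1.75% × C$74,000.00 = C$3,885.00
Interest: C$74,000.00 × ((1 + 0.0055)^7 − 1) = C$74,000.00 × 0.0391411… = C$2,896.4418…
Total = C$74,000.00 + C$6,845.0000 + C$2,896.4418… = C$83,741.44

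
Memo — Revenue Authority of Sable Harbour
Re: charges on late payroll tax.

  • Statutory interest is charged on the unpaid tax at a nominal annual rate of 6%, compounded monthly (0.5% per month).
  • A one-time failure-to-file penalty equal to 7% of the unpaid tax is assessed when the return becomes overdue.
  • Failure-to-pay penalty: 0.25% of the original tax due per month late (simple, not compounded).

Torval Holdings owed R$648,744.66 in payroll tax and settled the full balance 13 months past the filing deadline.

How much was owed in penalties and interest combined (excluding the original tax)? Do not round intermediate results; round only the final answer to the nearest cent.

Failure-to-file penalty: 7% × R$648,744.66 = R$45,412.13…
Failure-to-pay penalty = 0.25% × R$648,744.66 × 13 mo = R$21,084.20…
Interest: R$648,744.66 × ((1 + 0.005)^13 − 1) = R$648,744.66 × 0.0669862… = R$43,456.9401…
Penalties + interest = R$66,496.3277… + R$43,456.9401… = R$109,953.27

R$109,953.27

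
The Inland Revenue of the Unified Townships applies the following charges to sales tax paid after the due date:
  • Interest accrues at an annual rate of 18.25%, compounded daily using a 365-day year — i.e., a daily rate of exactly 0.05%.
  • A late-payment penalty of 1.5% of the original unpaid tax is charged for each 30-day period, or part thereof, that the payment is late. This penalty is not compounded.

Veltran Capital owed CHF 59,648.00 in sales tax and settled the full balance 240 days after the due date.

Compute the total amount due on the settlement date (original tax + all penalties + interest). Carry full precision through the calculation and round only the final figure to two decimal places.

CHF 74,408.68

Penalty periods: ⌈240/30⌉ = 8; penalty = 8 × 1.5% × CHF 59,648.00 = CHF 7,157.76
Interest: CHF 59,648.00 × ((1 + 0.0005)^240 − 1) = CHF 59,648.00 × 0.12746304… = CHF 7,602.9153…
Total = CHF 59,648.00 + CHF 7,157.7600 + CHF 7,602.9153… = CHF 74,408.68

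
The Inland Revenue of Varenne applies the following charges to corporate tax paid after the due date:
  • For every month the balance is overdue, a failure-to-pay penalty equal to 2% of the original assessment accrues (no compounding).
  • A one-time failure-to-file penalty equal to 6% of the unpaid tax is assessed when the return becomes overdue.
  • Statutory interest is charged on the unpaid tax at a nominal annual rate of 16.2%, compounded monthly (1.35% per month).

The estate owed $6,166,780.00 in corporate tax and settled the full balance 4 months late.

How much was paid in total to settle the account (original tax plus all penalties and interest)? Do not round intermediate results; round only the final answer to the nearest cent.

$7,369,939.59

Failure-to-file penalty: 6% × $6,166,780.00 = $370,006.80
Failure-to-pay penalty: 4 × 2% × $6,166,780.00 = $493,342.40
Interest: $6,166,780.00 × ((1 + 0.0135)^4 − 1) = $6,166,780.00 × 0.0551034… = $339,810.3891…
Total = $6,166,780.00 + $863,349.2000 + $339,810.3891… = $7,369,939.59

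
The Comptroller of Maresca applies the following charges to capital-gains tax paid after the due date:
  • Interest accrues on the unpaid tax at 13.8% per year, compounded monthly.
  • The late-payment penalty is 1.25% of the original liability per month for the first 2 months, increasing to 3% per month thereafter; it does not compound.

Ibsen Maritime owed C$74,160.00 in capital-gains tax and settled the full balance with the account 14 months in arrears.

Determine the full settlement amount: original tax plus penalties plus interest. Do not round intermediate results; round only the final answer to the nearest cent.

C$115,586.24

Penalty, months 1–2: 2 × 1.25% × C$74,160.00 = C$1,854.00
Penalty, months 3–14: 12 × 3% × C$74,160.00 = C$26,697.60
Interest (13.8%/yr ÷ 12 = 1.15%/month): C$74,160.00 × ((1 + 0.0115)^14 − 1) = C$12,874.6407…
Total = C$74,160.00 + C$28,551.6000 + C$12,874.6407… = C$115,586.24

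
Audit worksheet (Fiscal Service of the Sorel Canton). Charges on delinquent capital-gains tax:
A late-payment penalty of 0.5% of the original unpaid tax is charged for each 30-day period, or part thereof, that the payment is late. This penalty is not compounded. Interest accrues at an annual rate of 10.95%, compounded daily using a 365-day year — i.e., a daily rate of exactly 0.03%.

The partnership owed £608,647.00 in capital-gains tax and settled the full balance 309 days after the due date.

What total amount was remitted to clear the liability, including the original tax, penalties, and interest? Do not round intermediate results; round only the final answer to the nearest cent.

£701,232.73

Penalty periods: ⌈309/30⌉ = 11; penalty = 11 × 0.5% × £608,647.00 = £33,475.59…
Interest: £608,647.00 × ((1 + 0.0003)^309 − 1) = £608,647.00 × 0.09711729… = £59,110.1494…
Total = £608,647.00 + £33,475.5850 + £59,110.1494… = £701,232.73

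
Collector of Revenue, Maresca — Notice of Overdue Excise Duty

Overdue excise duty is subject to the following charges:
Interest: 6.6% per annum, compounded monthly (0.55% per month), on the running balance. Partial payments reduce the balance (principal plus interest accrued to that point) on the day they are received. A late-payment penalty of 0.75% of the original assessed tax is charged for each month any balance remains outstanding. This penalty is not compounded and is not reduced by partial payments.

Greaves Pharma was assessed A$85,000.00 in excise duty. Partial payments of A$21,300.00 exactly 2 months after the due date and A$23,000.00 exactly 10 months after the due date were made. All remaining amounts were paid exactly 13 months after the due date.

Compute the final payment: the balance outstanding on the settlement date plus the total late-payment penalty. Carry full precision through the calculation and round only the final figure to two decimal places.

A$53,563.39

Balance at month 2: A$85,000.0000 × (1 + 0.0055)^2 = A$85,937.5713…
After A$21,300.00 payment: A$85,937.5713… − A$21,300.00 = A$64,637.5713…
Balance at month 10: A$64,637.5713… × (1 + 0.0055)^8 = A$67,536.9788…
After A$23,000.00 payment: A$67,536.9788… − A$23,000.00 = A$44,536.9788…
Balance at month 13: A$44,536.9788… × (1 + 0.0055)^3 = A$45,275.8881…
Penalty: 13 × 0.75% × A$85,000.00 = A$8,287.50
Final settlement = outstanding balance + penalty = A$45,275.8881… + A$8,287.50 = A$53,563.39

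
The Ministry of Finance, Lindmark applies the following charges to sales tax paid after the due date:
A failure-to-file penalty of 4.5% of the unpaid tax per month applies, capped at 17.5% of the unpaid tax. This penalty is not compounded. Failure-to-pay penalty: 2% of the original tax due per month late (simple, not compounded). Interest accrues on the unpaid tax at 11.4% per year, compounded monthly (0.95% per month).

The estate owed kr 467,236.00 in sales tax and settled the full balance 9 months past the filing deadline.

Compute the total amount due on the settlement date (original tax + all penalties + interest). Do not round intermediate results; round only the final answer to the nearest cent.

Failure-to-file: 9 × 4.5% × kr 467,236.00 = kr 189,230.58, capped at 17.5% × kr 467,236.00 = kr 81,766.30
Failure-to-pay penalty = 2% × kr 467,236.00 × 9 mo = kr 84,102.48
Interest: kr 467,236.00 × ((1 + 0.0095)^9 − 1) = kr 467,236.00 × 0.0888221… = kr 41,500.8620…
Total = kr 467,236.00 + kr 165,868.7800 + kr 41,500.8620… = kr 674,605.64

kr 674,605.64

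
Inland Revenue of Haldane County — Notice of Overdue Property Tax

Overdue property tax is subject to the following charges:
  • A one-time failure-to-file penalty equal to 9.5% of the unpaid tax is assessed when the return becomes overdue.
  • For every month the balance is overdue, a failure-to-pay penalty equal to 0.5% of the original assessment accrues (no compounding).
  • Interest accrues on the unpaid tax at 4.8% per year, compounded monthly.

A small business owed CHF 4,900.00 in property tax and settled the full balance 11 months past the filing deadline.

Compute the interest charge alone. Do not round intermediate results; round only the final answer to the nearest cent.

CHF 219.96

Interest (4.8%/yr ÷ 12 = 0.4%/month): CHF 4,900.00 × ((1 + 0.004)^11 − 1) = CHF 219.9642…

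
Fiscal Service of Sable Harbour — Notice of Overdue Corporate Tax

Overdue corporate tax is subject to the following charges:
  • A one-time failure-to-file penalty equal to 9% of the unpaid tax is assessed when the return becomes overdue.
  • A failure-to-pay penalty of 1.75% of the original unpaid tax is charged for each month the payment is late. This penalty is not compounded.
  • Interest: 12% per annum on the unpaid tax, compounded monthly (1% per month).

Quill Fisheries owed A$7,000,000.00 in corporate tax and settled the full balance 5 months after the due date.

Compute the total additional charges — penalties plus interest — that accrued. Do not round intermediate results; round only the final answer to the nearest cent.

Failure-to-file penalty: 9% × A$7,000,000.00 = A$630,000.00
Failure-to-pay penalty: 5 × 1.75% × A$7,000,000.00 = A$612,500.00
Interest: A$7,000,000.00 × ((1 + 0.01)^5 − 1) = A$7,000,000.00 × 0.0510101… = A$357,070.3507
Penalties + interest = A$1,242,500.0000 + A$357,070.3507 = A$1,599,570.35

A$1,599,570.35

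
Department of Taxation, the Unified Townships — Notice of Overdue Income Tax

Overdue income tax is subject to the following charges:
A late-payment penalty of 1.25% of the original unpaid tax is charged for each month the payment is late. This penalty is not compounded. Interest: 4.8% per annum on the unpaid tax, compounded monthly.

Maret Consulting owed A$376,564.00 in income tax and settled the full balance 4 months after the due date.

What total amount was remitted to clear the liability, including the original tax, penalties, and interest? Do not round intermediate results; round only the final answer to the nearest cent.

A$401,453.47

Late-payment penalty: 4 × 1.25% × A$376,564.00 = A$18,828.20
Interest (4.8%/yr ÷ 12 = 0.4%/month): A$376,564.00 × ((1 + 0.004)^4 − 1) = A$6,061.2706…
Total = A$376,564.00 + A$18,828.2000 + A$6,061.2706… = A$401,453.47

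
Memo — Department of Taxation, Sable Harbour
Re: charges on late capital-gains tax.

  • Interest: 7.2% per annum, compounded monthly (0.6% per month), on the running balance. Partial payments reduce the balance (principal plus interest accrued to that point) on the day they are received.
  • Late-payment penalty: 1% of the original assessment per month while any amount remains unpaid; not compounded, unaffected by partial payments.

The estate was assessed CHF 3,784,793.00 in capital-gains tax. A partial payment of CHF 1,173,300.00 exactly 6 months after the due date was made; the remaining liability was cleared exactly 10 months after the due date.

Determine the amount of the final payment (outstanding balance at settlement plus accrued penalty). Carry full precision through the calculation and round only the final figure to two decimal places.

Balance at month 6: CHF 3,784,793.0000 × (1 + 0.006)^6 = CHF 3,923,105.7603…
After CHF 1,173,300.00 payment: CHF 3,923,105.7603… − CHF 1,173,300.00 = CHF 2,749,805.7603…
Balance at month 10: CHF 2,749,805.7603… × (1 + 0.006)^4 = CHF 2,816,397.4360…
Penalty: 10 × 1% × CHF 3,784,793.00 = CHF 378,479.30
Final settlement = outstanding balance + penalty = CHF 2,816,397.4360… + CHF 378,479.30 = CHF 3,194,876.74

CHF 3,194,876.74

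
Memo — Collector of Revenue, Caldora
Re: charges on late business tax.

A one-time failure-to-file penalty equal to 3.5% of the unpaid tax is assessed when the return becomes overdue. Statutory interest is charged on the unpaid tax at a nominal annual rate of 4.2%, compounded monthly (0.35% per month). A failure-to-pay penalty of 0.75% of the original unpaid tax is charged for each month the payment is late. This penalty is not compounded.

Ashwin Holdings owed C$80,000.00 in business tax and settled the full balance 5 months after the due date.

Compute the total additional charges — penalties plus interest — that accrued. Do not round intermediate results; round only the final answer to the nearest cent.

Failure-to-file penalty: 3.5% × C$80,000.00 = C$2,800.00
Failure-to-pay penalty: 5 × 0.75% × C$80,000.00 = C$3,000.00
Interest: C$80,000.00 × ((1 + 0.0035)^5 − 1) = C$80,000.00 × 0.0176229… = C$1,409.8344…
Penalties + interest = C$5,800.0000 + C$1,409.8344… = C$7,209.83

C$7,209.83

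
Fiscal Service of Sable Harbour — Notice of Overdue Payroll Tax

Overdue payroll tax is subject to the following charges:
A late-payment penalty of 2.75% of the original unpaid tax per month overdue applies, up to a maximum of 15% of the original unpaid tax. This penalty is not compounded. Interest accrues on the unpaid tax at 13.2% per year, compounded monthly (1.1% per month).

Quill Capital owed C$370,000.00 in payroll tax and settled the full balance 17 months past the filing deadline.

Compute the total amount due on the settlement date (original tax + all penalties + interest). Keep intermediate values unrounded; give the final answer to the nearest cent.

Penalty (uncapped): 17 × 2.75% × C$370,000.00 = C$172,975.00; cap = 15% × C$370,000.00 = C$55,500.00 → penalty = C$55,500.00
Interest: C$370,000.00 × ((1 + 0.011)^17 − 1) = C$370,000.00 × 0.2043969… = C$75,626.8695…
Total = C$370,000.00 + C$55,500.0000 + C$75,626.8695… = C$501,126.87

C$501,126.87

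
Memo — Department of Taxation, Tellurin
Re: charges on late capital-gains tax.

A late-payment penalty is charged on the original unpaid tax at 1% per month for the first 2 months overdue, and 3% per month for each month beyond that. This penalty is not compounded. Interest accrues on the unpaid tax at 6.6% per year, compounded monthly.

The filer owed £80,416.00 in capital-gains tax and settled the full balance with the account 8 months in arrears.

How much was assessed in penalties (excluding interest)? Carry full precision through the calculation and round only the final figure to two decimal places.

Penalty, months 1–2: 2 × 1% × £80,416.00 = £1,608.32
Penalty, months 3–8: 6 × 3% × £80,416.00 = £14,474.88
Total penalty = £1,608.32 + £14,474.88 = £16,083.20

£16,083.20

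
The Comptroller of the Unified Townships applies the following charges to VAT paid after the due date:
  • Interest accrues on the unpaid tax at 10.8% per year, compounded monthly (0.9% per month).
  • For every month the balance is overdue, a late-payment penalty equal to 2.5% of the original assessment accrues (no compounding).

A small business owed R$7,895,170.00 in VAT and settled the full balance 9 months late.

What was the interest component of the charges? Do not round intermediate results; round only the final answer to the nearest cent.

R$663,021.14

Interest: R$7,895,170.00 × ((1 + 0.009)^9 − 1) = R$7,895,170.00 × 0.0839781… = R$663,021.1403…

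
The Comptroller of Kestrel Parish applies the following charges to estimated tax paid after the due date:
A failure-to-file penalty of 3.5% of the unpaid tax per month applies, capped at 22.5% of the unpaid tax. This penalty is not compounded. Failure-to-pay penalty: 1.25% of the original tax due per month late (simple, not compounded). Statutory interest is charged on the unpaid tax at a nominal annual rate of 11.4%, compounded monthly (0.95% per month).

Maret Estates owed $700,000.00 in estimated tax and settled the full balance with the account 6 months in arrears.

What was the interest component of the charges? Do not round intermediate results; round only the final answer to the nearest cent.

$40,859.71

Interest: $700,000.00 × ((1 + 0.0095)^6 − 1) = $700,000.00 × 0.0583710… = $40,859.7141…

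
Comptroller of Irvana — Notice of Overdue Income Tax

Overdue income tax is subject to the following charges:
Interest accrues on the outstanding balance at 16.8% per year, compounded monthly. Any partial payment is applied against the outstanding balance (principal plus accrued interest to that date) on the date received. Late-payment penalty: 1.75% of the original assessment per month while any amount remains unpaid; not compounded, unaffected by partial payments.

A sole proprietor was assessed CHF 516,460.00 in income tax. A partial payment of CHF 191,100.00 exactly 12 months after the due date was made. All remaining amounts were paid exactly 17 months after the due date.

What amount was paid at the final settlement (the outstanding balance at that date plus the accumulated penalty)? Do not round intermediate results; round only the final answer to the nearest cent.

CHF 602,946.91

Monthly rate = 16.8% ÷ 12 = 1.4%
Balance at month 12: CHF 516,460.0000 × (1 + 0.014)^12 = CHF 610,228.0277…
After CHF 191,100.00 payment: CHF 610,228.0277… − CHF 191,100.00 = CHF 419,128.0277…
Balance at month 17: CHF 419,128.0277… × (1 + 0.014)^5 = CHF 449,300.0622…
Penalty: 17 × 1.75% × CHF 516,460.00 = CHF 153,646.85
Final settlement = outstanding balance + penalty = CHF 449,300.0622… + CHF 153,646.85 = CHF 602,946.91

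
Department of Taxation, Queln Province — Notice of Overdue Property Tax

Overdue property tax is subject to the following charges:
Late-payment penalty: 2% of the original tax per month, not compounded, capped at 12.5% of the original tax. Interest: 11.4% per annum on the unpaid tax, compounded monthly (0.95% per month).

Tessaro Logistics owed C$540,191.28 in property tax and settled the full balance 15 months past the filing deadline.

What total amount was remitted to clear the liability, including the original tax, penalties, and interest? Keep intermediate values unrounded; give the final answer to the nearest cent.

Penalty (uncapped): 15 × 2% × C$540,191.28 = C$162,057.38…; cap = 12.5% × C$540,191.28 = C$67,523.91 → penalty = C$67,523.91
Interest: C$540,191.28 × ((1 + 0.0095)^15 − 1) = C$540,191.28 × 0.1523777… = C$82,313.1101…
Total = C$540,191.28 + C$67,523.9100 + C$82,313.1101… = C$690,028.30

C$690,028.30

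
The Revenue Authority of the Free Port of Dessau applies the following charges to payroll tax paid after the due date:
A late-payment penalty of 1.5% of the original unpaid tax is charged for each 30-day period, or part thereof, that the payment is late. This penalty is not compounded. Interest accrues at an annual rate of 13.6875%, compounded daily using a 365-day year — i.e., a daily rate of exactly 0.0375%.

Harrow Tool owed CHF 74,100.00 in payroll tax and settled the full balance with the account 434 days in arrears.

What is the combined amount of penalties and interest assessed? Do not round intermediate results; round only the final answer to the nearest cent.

Penalty periods: ⌈434/30⌉ = 15; penalty = 15 × 1.5% × CHF 74,100.00 = CHF 16,672.50
Interest: CHF 74,100.00 × ((1 + 0.000375)^434 − 1) = CHF 74,100.00 × 0.17670657… = CHF 13,093.9567…
Penalties + interest = CHF 16,672.5000 + CHF 13,093.9567… = CHF 29,766.46

CHF 29,766.46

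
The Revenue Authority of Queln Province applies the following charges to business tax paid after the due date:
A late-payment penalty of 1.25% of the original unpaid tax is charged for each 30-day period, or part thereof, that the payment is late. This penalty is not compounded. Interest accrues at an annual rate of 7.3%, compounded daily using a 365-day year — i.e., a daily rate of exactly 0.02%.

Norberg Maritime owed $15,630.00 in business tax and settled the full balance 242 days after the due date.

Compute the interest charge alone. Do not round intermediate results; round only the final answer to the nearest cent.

Interest: $15,630.00 × ((1 + 0.0002)^242 − 1) = $15,630.00 × 0.04958533… = $775.0187…

$775.02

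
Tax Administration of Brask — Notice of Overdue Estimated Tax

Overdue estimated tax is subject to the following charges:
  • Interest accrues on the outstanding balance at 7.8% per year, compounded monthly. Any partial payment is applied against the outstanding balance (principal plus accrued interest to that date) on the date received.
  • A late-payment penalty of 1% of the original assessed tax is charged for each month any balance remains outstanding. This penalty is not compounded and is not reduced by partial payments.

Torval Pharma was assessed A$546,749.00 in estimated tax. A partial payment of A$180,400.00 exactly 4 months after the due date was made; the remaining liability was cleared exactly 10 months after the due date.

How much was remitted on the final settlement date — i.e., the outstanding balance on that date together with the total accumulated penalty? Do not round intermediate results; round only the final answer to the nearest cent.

A$450,469.39

Monthly rate = 7.8% ÷ 12 = 0.65%
Balance at month 4: A$546,749.0000 × (1 + 0.0065)^4 = A$561,103.6765…
After A$180,400.00 payment: A$561,103.6765… − A$180,400.00 = A$380,703.6765…
Balance at month 10: A$380,703.6765… × (1 + 0.0065)^6 = A$395,794.4920…
Penalty: 10 × 1% × A$546,749.00 = A$54,674.90
Final settlement = outstanding balance + penalty = A$395,794.4920… + A$54,674.90 = A$450,469.39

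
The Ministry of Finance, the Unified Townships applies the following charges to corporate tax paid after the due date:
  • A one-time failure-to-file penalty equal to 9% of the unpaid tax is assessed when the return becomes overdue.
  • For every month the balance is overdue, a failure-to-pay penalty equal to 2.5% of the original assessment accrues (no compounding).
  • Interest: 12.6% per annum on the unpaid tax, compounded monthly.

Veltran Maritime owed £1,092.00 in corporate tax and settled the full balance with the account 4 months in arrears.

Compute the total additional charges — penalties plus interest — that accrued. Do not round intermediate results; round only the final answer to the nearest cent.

£254.07

Failure-to-file penalty: 9% × £1,092.00 = £98.28
Failure-to-pay penalty: 4 × 2.5% × £1,092.00 = £109.20
Interest (12.6%/yr ÷ 12 = 1.05%/month): £1,092.00 × ((1 + 0.0105)^4 − 1) = £46.5914…
Penalties + interest = £207.4800 + £46.5914… = £254.07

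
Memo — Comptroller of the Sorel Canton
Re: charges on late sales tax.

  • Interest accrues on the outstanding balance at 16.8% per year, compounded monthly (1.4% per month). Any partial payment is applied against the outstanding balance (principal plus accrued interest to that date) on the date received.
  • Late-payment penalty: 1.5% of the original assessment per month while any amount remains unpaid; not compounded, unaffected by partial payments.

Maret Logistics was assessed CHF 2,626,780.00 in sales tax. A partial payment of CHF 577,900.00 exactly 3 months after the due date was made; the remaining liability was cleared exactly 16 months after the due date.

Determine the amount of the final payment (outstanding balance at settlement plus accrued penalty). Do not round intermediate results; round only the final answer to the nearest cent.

Balance at month 3: CHF 2,626,780.0000 × (1 + 0.014)^3 = CHF 2,738,656.5145…
After CHF 577,900.00 payment: CHF 2,738,656.5145… − CHF 577,900.00 = CHF 2,160,756.5145…
Balance at month 16: CHF 2,160,756.5145… × (1 + 0.014)^13 = CHF 2,588,804.4473…
Penalty: 16 × 1.5% × CHF 2,626,780.00 = CHF 630,427.20
Final settlement = outstanding balance + penalty = CHF 2,588,804.4473… + CHF 630,427.20 = CHF 3,219,231.65

CHF 3,219,231.65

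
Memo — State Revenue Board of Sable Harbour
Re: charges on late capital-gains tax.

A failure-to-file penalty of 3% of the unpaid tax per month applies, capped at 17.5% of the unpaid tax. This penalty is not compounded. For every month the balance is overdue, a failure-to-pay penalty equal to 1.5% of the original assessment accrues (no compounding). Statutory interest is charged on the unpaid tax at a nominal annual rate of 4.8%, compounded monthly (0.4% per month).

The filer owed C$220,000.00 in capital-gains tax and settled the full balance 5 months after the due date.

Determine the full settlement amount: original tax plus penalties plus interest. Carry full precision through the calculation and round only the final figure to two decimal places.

Failure-to-file: 5 × 3% × C$220,000.00 = C$33,000.00 (under the 17.5% cap)
Failure-to-pay penalty = 1.5% × C$220,000.00 × 5 mo = C$16,500.00
Interest: C$220,000.00 × ((1 + 0.004)^5 − 1) = C$220,000.00 × 0.0201606… = C$4,435.3411…
Total = C$220,000.00 + C$49,500.0000 + C$4,435.3411… = C$273,935.34

C$273,935.34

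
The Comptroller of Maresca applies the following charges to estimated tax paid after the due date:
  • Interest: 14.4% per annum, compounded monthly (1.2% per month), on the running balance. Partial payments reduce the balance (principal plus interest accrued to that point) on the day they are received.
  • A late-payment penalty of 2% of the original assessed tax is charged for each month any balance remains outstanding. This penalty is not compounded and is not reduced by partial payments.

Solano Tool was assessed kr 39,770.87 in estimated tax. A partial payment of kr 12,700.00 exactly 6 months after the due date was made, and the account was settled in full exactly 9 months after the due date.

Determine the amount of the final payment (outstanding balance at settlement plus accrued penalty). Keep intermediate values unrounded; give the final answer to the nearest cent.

kr 38,274.22

Balance at month 6: kr 39,770.8700 × (1 + 0.012)^6 = kr 42,721.6646…
After kr 12,700.00 payment: kr 42,721.6646… − kr 12,700.00 = kr 30,021.6646…
Balance at month 9: kr 30,021.6646… × (1 + 0.012)^3 = kr 31,115.4658…
Penalty: 9 × 2% × kr 39,770.87 = kr 7,158.76…
Final settlement = outstanding balance + penalty = kr 31,115.4658… + kr 7,158.76… = kr 38,274.22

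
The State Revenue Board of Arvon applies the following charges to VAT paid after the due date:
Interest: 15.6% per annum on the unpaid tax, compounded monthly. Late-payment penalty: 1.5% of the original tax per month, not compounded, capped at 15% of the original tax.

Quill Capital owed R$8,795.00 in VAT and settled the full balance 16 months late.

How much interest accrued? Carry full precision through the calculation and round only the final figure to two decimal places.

Interest (15.6%/yr ÷ 12 = 1.3%/month): R$8,795.00 × ((1 + 0.013)^16 − 1) = R$2,019.0150…

R$2,019.02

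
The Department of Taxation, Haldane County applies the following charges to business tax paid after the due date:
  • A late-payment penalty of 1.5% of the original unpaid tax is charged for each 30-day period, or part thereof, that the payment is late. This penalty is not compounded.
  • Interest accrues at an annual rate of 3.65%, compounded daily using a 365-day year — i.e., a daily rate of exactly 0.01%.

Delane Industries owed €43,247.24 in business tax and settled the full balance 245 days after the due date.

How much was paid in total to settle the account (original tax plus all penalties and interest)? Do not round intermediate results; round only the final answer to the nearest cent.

€50,158.21

Penalty periods: ⌈245/30⌉ = 9; penalty = 9 × 1.5% × €43,247.24 = €5,838.38…
Interest: €43,247.24 × ((1 + 0.0001)^245 − 1) = €43,247.24 × 0.02480134… = €1,072.5893…
Total = €43,247.24 + €5,838.3774 + €1,072.5893… = €50,158.21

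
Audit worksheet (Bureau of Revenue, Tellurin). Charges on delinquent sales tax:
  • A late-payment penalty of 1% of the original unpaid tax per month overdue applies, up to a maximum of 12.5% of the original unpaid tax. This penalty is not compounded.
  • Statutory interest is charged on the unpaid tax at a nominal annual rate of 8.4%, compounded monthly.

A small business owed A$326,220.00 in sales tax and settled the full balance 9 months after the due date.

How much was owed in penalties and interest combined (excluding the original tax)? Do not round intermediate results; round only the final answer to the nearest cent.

A$50,496.61

Penalty: 9 × 1% × A$326,220.00 = A$29,359.80 (below the 12.5% cap of A$40,777.50)
Interest (8.4%/yr ÷ 12 = 0.7%/month): A$326,220.00 × ((1 + 0.007)^9 − 1) = A$21,136.8105…
Penalties + interest = A$29,359.8000 + A$21,136.8105… = A$50,496.61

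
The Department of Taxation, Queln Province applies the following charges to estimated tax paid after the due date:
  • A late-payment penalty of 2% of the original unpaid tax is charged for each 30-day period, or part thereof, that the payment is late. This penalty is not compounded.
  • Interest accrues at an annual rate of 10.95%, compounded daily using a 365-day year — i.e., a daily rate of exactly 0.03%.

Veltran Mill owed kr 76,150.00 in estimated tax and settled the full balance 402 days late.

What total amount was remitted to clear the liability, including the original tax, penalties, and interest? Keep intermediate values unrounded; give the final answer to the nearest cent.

Penalty periods: ⌈402/30⌉ = 14; penalty = 14 × 2% × kr 76,150.00 = kr 21,322.00
Interest: kr 76,150.00 × ((1 + 0.0003)^402 − 1) = kr 76,150.00 × 0.12815315… = kr 9,758.8622…
Total = kr 76,150.00 + kr 21,322.0000 + kr 9,758.8622… = kr 107,230.86

kr 107,230.86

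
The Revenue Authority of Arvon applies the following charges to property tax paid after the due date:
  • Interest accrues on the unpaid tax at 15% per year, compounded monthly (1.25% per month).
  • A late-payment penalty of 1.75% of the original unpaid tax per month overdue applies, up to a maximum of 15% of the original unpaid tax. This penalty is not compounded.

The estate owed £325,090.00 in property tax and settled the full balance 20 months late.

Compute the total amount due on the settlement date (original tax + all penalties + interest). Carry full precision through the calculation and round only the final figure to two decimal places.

£465,540.98

Penalty (uncapped): 20 × 1.75% × £325,090.00 = £113,781.50; cap = 15% × £325,090.00 = £48,763.50 → penalty = £48,763.50
Interest: £325,090.00 × ((1 + 0.0125)^20 − 1) = £325,090.00 × 0.2820372… = £91,687.4837…
Total = £325,090.00 + £48,763.5000 + £91,687.4837… = £465,540.98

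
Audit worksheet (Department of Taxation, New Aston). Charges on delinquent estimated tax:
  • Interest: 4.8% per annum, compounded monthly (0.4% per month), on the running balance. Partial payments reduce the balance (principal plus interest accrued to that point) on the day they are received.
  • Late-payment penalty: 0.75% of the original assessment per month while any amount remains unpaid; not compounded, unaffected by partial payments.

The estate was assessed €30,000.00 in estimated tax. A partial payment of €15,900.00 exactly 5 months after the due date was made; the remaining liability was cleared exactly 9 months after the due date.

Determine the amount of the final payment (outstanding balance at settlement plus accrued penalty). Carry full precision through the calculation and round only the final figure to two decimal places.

€16,966.51

Balance at month 5: €30,000.0000 × (1 + 0.004)^5 = €30,604.8192…
After €15,900.00 payment: €30,604.8192… − €15,900.00 = €14,704.8192…
Balance at month 9: €14,704.8192… × (1 + 0.004)^4 = €14,941.5118…
Penalty: 9 × 0.75% × €30,000.00 = €2,025.00
Final settlement = outstanding balance + penalty = €14,941.5118… + €2,025.00 = €16,966.51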